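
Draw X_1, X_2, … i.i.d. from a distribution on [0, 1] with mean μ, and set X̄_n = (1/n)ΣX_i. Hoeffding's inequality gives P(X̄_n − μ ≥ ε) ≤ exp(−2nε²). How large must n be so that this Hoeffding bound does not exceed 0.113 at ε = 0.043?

590

Require exp(−2nε²) ≤ 0.113, i.e. 2nε² ≥ ln(1/0.113) = 2.180367.
So n ≥ 2.180367 / (2·0.043²) = 589.607.
The smallest integer n is 590.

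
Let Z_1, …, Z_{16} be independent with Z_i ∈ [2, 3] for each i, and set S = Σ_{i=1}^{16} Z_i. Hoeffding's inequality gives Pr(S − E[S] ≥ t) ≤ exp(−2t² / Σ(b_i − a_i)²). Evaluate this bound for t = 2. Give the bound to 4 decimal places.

Σ(b_i − a_i)² = 16·(1)² = 16.
Exponent = 2·2²/16 = 0.5000.
Bound = exp(−0.5000) = 0.60653.

0.6065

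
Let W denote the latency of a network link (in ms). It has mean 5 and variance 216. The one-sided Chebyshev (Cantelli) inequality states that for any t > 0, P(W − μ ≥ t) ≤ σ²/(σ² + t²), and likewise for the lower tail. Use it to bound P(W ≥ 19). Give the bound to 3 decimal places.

0.524

Here σ² = 216 and t = 14, so σ² + t² = 412.
Cantelli's bound: 216/412 = 0.5243.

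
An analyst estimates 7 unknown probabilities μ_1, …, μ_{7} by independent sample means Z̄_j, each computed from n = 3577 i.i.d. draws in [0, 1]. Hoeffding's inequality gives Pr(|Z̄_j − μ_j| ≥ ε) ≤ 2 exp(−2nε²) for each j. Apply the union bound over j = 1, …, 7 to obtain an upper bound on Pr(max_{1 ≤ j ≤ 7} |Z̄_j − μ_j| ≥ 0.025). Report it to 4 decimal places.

0.1601

Per-experiment Hoeffding bound: 2·exp(−2·3577·0.025²) = 2·exp(−4.47125) = 0.022866.
Union bound over 7 events: 7·0.022866 = 0.16006.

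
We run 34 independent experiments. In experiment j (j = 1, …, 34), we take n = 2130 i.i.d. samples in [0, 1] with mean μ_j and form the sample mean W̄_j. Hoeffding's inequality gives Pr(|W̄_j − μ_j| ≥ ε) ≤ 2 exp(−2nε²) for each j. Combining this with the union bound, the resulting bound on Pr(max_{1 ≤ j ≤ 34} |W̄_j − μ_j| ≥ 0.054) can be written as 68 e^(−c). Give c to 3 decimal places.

12.422

Union bound over the 34 events: Pr(max_{1 ≤ j ≤ 34} |W̄_j − μ_j| ≥ 0.054) ≤ 34·2·exp(−2nε²) = 68 exp(−2·2130·0.054²).
So c = 2·2130·0.054² = 12.4222.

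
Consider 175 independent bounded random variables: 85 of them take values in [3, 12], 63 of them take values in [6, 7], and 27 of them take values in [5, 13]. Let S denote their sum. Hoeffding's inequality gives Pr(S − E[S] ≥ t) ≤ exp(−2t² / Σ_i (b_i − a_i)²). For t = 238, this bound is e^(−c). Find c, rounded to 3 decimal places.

Σ(b_i − a_i)² = 85·9² + 63·1² + 27·8² = 8676.
c = 2t² / 8676 = 2·238² / 8676 = 13.0576.

13.058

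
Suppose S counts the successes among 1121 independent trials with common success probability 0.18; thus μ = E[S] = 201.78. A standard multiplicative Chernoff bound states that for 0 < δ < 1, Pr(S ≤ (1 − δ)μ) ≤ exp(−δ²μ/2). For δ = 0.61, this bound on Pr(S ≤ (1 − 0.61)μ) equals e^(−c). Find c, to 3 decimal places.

c = δ²μ/2 = 0.61²·201.78/2 = 37.5412.

37.541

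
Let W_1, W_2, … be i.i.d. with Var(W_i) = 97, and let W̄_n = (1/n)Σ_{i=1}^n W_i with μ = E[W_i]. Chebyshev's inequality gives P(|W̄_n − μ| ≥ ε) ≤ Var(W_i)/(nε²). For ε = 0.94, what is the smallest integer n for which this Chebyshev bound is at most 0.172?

639

Require 97/(n·0.94²) ≤ 0.172, i.e. n ≥ 97/(0.172·0.94²) = 638.245.
The smallest integer n is 639.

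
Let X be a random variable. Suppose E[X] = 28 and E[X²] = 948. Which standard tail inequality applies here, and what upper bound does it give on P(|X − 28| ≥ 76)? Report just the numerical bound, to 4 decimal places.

0.0284

The first two moments determine the variance, so Chebyshev's inequality is the sharpest standard bound available.
Var(X) = E[X²] − (E[X])² = 948 − 784 = 164.
Chebyshev's inequality: P(|X − μ| ≥ t) ≤ Var(X)/t² = 164/5776 = 0.0284.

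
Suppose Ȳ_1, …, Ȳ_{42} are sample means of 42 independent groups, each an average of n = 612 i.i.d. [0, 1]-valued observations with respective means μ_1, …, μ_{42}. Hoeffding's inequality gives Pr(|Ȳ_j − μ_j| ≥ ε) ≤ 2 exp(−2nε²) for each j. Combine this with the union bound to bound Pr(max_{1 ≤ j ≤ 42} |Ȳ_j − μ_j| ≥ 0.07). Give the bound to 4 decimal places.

0.2087

Per-experiment Hoeffding bound: 2·exp(−2·612·0.07²) = 2·exp(−5.99760) = 0.0049694.
Union bound over 42 events: 42·0.0049694 = 0.20872.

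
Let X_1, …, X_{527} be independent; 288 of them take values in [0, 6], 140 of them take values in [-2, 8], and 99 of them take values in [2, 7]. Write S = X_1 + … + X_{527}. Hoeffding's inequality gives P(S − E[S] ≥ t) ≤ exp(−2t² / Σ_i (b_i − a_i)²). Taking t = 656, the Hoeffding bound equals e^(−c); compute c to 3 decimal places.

Σ(b_i − a_i)² = 288·6² + 140·10² + 99·5² = 26843.
c = 2t² / 26843 = 2·656² / 26843 = 32.0632.

32.063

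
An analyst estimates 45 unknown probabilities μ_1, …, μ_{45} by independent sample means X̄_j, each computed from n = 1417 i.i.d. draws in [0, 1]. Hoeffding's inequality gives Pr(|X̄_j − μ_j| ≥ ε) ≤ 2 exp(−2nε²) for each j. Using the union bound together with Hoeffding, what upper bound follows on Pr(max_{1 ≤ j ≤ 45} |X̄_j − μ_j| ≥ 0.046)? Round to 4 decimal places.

Per-experiment Hoeffding bound: 2·exp(−2·1417·0.046²) = 2·exp(−5.99674) = 0.0049737.
Union bound over 45 events: 45·0.0049737 = 0.22382.

0.2238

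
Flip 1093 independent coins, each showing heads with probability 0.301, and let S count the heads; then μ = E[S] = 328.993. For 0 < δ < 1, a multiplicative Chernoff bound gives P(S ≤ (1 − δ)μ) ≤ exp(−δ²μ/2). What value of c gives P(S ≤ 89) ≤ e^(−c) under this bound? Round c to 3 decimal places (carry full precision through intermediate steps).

Write 89 = (1 − δ)μ, so δ = 1 − 89/328.993 = 0.7294775…
Then the exponent is δ²μ/2 = (μ − 89)²/(2μ) = 87.534750.

87.535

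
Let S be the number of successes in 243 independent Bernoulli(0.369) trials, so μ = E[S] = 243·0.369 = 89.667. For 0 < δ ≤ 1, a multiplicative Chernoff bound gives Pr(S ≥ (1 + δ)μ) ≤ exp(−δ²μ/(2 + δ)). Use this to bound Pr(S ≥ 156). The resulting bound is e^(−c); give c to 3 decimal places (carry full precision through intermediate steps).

17.911

Write 156 = (1 + δ)μ, so δ = 156/89.667 − 1 = 0.7397705…
Then the exponent is δ²μ/(2 + δ) = (156 − μ)² / (μ·(2 + δ)) = 17.910696.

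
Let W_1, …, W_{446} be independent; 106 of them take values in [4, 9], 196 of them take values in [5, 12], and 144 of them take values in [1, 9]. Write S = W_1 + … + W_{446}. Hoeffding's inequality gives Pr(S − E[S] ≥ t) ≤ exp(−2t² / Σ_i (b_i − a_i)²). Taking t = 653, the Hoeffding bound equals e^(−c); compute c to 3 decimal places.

39.721

Σ(b_i − a_i)² = 106·5² + 196·7² + 144·8² = 21470.
c = 2t² / 21470 = 2·653² / 21470 = 39.7214.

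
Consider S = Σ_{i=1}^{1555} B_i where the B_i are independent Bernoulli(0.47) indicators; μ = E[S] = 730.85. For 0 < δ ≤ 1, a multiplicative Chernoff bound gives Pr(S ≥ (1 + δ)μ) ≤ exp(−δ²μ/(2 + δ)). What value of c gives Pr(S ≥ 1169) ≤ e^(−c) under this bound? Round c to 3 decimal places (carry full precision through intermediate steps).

Write 1169 = (1 + δ)μ, so δ = 1169/730.85 − 1 = 0.5995074…
Then the exponent is δ²μ/(2 + δ) = (1169 − μ)² / (μ·(2 + δ)) = 101.047674.

101.048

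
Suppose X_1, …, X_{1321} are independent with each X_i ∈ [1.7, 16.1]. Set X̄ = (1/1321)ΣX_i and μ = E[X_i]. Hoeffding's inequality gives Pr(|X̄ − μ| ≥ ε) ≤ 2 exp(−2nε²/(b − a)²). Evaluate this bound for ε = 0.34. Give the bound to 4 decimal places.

0.4585

Exponent: 2nε²/(b − a)² = 2·1321·0.34² / 14.4² = 1.47287.
Bound = 2·exp(−1.47287) = 0.45853.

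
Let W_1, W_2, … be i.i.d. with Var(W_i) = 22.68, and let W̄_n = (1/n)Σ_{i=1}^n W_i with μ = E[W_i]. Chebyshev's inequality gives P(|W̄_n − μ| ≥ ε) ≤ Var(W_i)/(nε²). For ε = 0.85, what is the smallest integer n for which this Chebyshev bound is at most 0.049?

Require 22.68/(n·0.85²) ≤ 0.049, i.e. n ≥ 22.68/(0.049·0.85²) = 640.633.
The smallest integer n is 641.

641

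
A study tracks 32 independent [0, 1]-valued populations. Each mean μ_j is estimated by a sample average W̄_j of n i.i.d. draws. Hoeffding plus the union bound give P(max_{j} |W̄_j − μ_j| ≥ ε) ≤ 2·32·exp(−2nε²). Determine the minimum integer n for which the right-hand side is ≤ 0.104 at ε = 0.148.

147

Need 2·32·exp(−2nε²) ≤ 0.104, i.e. exp(−2nε²) ≤ 0.104/64.
So 2nε² ≥ ln(64/0.104) = 6.422247.
Hence n ≥ 6.422247/(2·0.148²) = 146.600.
The smallest integer n is 147.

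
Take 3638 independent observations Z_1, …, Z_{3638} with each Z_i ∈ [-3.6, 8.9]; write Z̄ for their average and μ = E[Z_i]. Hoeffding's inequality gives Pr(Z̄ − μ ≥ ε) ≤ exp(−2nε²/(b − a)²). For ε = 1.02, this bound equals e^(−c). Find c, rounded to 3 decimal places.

c = 2nε²/(b − a)² = 2·3638·1.02² / 12.5² = 48.4477.

48.448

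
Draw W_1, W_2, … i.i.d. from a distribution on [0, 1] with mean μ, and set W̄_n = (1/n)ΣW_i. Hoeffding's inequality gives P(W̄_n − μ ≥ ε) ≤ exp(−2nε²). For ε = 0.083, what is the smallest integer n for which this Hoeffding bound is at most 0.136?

145

Require exp(−2nε²) ≤ 0.136, i.e. 2nε² ≥ ln(1/0.136) = 1.995100.
So n ≥ 1.995100 / (2·0.083²) = 144.803.
The smallest integer n is 145.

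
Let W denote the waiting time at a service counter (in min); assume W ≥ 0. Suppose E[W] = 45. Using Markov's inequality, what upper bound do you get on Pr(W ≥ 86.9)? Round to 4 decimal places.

0.5178

Markov's inequality: for a non-negative random variable, Pr(W ≥ a) ≤ E[W]/a.
Here E[W] = 45 and a = 86.9, so the bound is 45/86.9 = 0.5178.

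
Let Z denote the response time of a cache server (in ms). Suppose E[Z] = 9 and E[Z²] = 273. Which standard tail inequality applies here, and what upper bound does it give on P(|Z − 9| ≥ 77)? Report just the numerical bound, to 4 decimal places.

The first two moments determine the variance, so Chebyshev's inequality is the sharpest standard bound available.
Var(Z) = E[Z²] − (E[Z])² = 273 − 81 = 192.
Chebyshev's inequality: P(|Z − μ| ≥ t) ≤ Var(Z)/t² = 192/5929 = 0.0324.

0.0324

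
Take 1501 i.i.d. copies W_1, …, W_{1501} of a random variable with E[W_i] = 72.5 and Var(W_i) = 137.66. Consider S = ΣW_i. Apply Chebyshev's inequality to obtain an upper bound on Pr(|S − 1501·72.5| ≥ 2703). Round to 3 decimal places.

0.028

Var(S) = n·Var(W_i) = 1501·137.66 = 206627.66.
Chebyshev: Pr(|S − 1501·72.5| ≥ 2703) ≤ Var(S)/2703² = 206627.66/7306209 = 0.0283.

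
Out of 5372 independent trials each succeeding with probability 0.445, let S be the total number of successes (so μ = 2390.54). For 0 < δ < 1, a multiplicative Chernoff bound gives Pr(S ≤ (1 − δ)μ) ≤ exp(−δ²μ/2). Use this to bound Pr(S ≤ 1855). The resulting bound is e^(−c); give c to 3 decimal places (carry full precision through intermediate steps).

Write 1855 = (1 − δ)μ, so δ = 1 − 1855/2390.54 = 0.2240247…
Then the exponent is δ²μ/2 = (μ − 1855)²/(2μ) = 59.987093.

59.987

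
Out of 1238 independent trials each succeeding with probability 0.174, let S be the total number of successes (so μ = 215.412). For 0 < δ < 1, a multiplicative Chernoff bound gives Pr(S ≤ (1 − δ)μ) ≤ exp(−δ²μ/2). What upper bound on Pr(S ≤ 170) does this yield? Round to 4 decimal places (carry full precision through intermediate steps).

0.0083

Write 170 = (1 − δ)μ, so δ = 1 − 170/215.412 = 0.2108146…
Then the exponent is δ²μ/2 = (μ − 170)²/(2μ) = 4.786757.
Bound = exp(−4.786757) = 0.00834.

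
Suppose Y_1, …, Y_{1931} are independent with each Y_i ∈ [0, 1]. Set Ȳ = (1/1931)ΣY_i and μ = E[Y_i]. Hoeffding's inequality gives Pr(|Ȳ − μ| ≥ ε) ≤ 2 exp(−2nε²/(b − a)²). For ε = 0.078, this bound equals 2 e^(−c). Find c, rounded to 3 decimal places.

23.496

c = 2nε²/(b − a)² = 2·1931·0.078² / 1² = 23.4964.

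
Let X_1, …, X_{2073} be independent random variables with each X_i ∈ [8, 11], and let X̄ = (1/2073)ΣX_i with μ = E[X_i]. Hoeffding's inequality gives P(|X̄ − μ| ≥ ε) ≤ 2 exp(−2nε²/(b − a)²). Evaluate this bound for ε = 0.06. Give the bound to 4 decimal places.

Exponent: 2nε²/(b − a)² = 2·2073·0.06² / 3² = 1.65840.
Bound = 2·exp(−1.65840) = 0.38089.

0.3809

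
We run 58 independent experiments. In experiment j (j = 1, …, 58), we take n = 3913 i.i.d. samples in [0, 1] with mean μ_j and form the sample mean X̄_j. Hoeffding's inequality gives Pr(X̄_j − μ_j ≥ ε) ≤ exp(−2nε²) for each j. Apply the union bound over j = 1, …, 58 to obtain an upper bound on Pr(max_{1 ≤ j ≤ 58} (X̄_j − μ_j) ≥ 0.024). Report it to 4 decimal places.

Per-experiment Hoeffding bound: exp(−2·3913·0.024²) = exp(−4.50778) = 0.011023.
Union bound over 58 events: 58·0.011023 = 0.63933.

0.6393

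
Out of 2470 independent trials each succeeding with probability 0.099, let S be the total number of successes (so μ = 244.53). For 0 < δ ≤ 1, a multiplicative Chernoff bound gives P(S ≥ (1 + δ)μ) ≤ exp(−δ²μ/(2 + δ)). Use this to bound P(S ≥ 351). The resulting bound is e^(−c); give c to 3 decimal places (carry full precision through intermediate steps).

Write 351 = (1 + δ)μ, so δ = 351/244.53 − 1 = 0.4354067…
Then the exponent is δ²μ/(2 + δ) = (351 − μ)² / (μ·(2 + δ)) = 19.034912.

19.035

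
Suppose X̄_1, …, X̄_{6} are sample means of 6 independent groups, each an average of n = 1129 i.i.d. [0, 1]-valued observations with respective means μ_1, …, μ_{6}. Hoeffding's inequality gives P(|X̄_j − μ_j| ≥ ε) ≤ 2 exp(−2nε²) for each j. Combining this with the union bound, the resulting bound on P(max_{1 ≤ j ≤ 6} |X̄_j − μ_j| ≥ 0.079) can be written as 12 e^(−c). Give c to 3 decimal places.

Union bound over the 6 events: P(max_{1 ≤ j ≤ 6} |X̄_j − μ_j| ≥ 0.079) ≤ 6·2·exp(−2nε²) = 12 exp(−2·1129·0.079²).
So c = 2·1129·0.079² = 14.0922.

14.092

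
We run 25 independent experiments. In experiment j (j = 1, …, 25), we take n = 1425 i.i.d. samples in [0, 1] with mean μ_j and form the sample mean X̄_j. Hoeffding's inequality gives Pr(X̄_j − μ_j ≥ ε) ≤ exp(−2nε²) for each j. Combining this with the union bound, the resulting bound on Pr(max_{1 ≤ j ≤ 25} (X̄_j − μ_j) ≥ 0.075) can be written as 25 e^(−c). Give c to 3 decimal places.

16.031

Union bound over the 25 events: Pr(max_{1 ≤ j ≤ 25} (X̄_j − μ_j) ≥ 0.075) ≤ 25·exp(−2nε²) = 25 exp(−2·1425·0.075²).
So c = 2·1425·0.075² = 16.0312.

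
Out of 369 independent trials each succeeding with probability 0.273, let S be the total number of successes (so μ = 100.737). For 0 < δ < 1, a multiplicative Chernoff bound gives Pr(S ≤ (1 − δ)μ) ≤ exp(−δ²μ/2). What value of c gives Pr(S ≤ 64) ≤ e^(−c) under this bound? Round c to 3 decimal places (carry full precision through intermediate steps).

Write 64 = (1 − δ)μ, so δ = 1 − 64/100.737 = 0.3646823…
Then the exponent is δ²μ/2 = (μ − 64)²/(2μ) = 6.698667.

6.699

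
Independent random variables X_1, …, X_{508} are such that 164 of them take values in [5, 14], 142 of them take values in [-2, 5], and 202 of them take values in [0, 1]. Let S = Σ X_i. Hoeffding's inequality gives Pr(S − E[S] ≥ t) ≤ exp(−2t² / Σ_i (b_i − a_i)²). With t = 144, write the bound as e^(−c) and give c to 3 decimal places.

2.029

Σ(b_i − a_i)² = 164·9² + 142·7² + 202·1² = 20444.
c = 2t² / 20444 = 2·144² / 20444 = 2.0286.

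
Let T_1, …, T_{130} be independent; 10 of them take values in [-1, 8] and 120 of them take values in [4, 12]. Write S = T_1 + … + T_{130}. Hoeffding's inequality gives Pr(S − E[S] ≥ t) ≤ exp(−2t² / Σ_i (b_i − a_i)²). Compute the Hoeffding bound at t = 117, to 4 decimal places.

0.0398

Σ(b_i − a_i)² = 10·9² + 120·8² = 8490.
Exponent = 2·117² / 8490 = 3.22473.
Bound = exp(−3.22473) = 0.03977.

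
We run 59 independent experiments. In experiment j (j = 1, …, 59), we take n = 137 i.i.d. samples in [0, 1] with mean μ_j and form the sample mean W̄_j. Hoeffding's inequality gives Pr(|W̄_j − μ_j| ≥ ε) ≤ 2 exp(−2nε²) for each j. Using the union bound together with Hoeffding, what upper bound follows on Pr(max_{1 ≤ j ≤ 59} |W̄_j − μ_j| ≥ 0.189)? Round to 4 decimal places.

0.0066

Per-experiment Hoeffding bound: 2·exp(−2·137·0.189²) = 2·exp(−9.78755) = 0.00011229.
Union bound over 59 events: 59·0.00011229 = 0.00663.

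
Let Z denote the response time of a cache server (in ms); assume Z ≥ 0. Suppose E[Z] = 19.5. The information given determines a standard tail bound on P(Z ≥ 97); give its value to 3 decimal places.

0.201

Only the mean of a non-negative variable is known, so Markov's inequality is the applicable tail bound.
Markov's inequality: for a non-negative random variable, P(Z ≥ a) ≤ E[Z]/a.
Here E[Z] = 19.5 and a = 97, so the bound is 19.5/97 = 0.2010.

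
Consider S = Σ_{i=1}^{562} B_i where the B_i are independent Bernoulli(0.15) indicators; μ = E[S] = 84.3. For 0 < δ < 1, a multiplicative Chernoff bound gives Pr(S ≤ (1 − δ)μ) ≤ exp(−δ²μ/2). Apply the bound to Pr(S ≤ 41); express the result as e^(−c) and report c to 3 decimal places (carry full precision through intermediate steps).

11.120

Write 41 = (1 − δ)μ, so δ = 1 − 41/84.3 = 0.5136418…
Then the exponent is δ²μ/2 = (μ − 41)²/(2μ) = 11.120344.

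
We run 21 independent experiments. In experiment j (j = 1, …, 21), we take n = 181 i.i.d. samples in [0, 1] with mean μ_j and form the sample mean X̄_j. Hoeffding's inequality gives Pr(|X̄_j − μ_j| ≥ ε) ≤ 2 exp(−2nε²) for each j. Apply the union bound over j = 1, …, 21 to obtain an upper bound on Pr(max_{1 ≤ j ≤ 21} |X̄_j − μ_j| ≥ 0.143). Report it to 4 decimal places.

0.0256

Per-experiment Hoeffding bound: 2·exp(−2·181·0.143²) = 2·exp(−7.40254) = 0.0012194.
Union bound over 21 events: 21·0.0012194 = 0.02561.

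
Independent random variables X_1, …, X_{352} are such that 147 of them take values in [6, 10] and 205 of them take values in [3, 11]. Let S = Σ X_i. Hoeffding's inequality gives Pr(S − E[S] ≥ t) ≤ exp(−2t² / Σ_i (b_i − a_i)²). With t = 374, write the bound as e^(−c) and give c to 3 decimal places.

18.081

Σ(b_i − a_i)² = 147·4² + 205·8² = 15472.
c = 2t² / 15472 = 2·374² / 15472 = 18.0812.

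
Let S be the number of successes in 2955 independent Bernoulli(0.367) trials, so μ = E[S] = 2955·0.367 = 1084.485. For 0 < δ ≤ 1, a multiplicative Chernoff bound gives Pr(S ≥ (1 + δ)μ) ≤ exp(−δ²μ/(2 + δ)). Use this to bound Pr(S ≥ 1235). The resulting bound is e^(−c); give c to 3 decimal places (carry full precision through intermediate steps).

Write 1235 = (1 + δ)μ, so δ = 1235/1084.485 − 1 = 0.1387894…
Then the exponent is δ²μ/(2 + δ) = (1235 − μ)² / (μ·(2 + δ)) = 9.767153.

9.767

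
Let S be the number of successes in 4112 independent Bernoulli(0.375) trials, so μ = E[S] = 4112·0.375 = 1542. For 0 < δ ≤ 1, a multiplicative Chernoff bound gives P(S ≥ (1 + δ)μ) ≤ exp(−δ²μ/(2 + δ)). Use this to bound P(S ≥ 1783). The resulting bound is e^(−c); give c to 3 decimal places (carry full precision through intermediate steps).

Write 1783 = (1 + δ)μ, so δ = 1783/1542 − 1 = 0.1562905…
Then the exponent is δ²μ/(2 + δ) = (1783 − μ)² / (μ·(2 + δ)) = 17.467970.

17.468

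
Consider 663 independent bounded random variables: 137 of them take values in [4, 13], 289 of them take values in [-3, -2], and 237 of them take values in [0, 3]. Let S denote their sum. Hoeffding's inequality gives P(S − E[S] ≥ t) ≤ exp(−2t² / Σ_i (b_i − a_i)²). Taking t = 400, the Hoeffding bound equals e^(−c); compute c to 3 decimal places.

23.670

Σ(b_i − a_i)² = 137·9² + 289·1² + 237·3² = 13519.
c = 2t² / 13519 = 2·400² / 13519 = 23.6704.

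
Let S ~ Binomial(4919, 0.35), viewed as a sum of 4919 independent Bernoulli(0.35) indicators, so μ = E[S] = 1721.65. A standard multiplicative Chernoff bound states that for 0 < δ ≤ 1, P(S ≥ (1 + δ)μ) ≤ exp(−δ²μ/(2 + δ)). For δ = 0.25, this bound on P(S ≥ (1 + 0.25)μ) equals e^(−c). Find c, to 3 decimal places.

c = δ²μ/(2 + δ) = 0.25²·1721.65/(2 + 0.25) = 47.8236.

47.824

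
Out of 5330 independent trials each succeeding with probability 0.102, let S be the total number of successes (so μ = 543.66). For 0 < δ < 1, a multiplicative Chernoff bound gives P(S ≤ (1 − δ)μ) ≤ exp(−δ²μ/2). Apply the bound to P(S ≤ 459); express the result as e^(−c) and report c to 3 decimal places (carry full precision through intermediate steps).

Write 459 = (1 − δ)μ, so δ = 1 − 459/543.66 = 0.1557223…
Then the exponent is δ²μ/2 = (μ − 459)²/(2μ) = 6.591726.

6.592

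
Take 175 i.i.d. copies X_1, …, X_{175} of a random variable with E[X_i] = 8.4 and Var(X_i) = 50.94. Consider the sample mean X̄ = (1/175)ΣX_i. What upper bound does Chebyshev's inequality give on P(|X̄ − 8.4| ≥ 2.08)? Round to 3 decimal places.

0.067

Var(X̄) = Var(X_i)/n = 50.94/175 = 0.29109.
Chebyshev: P(|X̄ − 8.4| ≥ 2.08) ≤ Var(X̄)/(2.08)² = 50.94/(175·2.08²) = 0.0673.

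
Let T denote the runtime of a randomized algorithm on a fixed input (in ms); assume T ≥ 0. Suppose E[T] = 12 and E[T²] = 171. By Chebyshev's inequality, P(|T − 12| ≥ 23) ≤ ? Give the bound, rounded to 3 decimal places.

Var(T) = E[T²] − (E[T])² = 171 − 144 = 27.
Chebyshev's inequality: P(|T − μ| ≥ t) ≤ Var(T)/t² = 27/529 = 0.0510.

0.051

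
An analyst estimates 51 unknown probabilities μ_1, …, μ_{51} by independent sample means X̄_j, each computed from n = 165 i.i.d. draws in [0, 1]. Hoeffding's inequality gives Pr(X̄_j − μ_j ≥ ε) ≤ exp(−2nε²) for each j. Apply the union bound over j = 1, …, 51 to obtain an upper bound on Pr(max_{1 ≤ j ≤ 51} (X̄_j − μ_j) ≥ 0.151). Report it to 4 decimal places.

Per-experiment Hoeffding bound: exp(−2·165·0.151²) = exp(−7.52433) = 0.00053979.
Union bound over 51 events: 51·0.00053979 = 0.02753.

0.0275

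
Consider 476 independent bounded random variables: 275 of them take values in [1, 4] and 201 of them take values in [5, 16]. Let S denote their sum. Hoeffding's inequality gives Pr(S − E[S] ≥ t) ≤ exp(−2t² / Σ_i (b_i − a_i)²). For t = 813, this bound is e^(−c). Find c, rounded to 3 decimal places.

49.333

Σ(b_i − a_i)² = 275·3² + 201·11² = 26796.
c = 2t² / 26796 = 2·813² / 26796 = 49.3334.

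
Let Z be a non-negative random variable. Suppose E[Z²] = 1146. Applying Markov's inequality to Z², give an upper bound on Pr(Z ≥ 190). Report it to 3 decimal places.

0.032

Since Z ≥ 0, the event {Z ≥ 190} is the same as {Z² ≥ 36100}.
Markov's inequality applied to Z² gives Pr(Z² ≥ 36100) ≤ E[Z²]/36100 = 1146/36100 = 0.0317.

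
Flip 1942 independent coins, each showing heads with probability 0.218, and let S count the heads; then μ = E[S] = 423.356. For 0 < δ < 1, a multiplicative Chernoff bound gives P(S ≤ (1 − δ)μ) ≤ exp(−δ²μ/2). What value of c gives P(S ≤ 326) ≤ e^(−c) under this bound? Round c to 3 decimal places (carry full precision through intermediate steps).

11.194

Write 326 = (1 − δ)μ, so δ = 1 − 326/423.356 = 0.2299625…
Then the exponent is δ²μ/2 = (μ − 326)²/(2μ) = 11.194114.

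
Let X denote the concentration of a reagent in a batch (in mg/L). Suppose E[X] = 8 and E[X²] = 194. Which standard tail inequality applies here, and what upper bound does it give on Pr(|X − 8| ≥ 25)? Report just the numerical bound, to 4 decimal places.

The first two moments determine the variance, so Chebyshev's inequality is the sharpest standard bound available.
Var(X) = E[X²] − (E[X])² = 194 − 64 = 130.
Chebyshev's inequality: Pr(|X − μ| ≥ t) ≤ Var(X)/t² = 130/625 = 0.2080.

0.2080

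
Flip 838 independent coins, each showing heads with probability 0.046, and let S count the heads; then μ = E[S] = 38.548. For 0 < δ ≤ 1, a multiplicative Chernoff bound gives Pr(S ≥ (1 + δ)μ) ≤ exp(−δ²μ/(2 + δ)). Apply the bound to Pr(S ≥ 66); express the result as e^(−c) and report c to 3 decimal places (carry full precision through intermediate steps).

7.208

Write 66 = (1 + δ)μ, so δ = 66/38.548 − 1 = 0.7121511…
Then the exponent is δ²μ/(2 + δ) = (66 − μ)² / (μ·(2 + δ)) = 7.208290.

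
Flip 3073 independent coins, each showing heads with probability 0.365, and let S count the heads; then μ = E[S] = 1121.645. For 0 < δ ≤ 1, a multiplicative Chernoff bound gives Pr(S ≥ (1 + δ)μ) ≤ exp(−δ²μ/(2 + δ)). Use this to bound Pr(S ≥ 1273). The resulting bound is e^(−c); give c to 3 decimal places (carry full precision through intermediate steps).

9.566

Write 1273 = (1 + δ)μ, so δ = 1273/1121.645 − 1 = 0.1349402…
Then the exponent is δ²μ/(2 + δ) = (1273 − μ)² / (μ·(2 + δ)) = 9.566485.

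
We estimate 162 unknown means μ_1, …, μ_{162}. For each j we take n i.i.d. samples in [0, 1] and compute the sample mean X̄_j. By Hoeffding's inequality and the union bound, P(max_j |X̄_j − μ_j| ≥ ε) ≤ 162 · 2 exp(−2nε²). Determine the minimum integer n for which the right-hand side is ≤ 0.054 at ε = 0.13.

258

Need 2·162·exp(−2nε²) ≤ 0.054, i.e. exp(−2nε²) ≤ 0.054/324.
So 2nε² ≥ ln(324/0.054) = 8.699515.
Hence n ≥ 8.699515/(2·0.13²) = 257.382.
The smallest integer n is 258.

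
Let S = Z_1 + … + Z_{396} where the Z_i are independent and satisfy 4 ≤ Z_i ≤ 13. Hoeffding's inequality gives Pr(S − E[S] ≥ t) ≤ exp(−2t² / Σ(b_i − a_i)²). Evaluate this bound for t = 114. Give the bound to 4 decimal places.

Σ(b_i − a_i)² = 396·(9)² = 32076.
Exponent = 2·114²/32076 = 0.8103.
Bound = exp(−0.8103) = 0.44471.

0.4447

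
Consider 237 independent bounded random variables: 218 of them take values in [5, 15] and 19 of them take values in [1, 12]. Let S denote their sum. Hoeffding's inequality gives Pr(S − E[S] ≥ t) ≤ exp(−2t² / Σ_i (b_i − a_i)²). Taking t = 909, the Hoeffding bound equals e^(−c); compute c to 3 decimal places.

Σ(b_i − a_i)² = 218·10² + 19·11² = 24099.
c = 2t² / 24099 = 2·909² / 24099 = 68.5739.

68.574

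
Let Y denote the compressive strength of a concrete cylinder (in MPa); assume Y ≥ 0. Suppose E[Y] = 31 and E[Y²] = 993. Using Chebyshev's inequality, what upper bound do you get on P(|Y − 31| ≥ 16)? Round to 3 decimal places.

Var(Y) = E[Y²] − (E[Y])² = 993 − 961 = 32.
Chebyshev's inequality: P(|Y − μ| ≥ t) ≤ Var(Y)/t² = 32/256 = 0.1250.

0.125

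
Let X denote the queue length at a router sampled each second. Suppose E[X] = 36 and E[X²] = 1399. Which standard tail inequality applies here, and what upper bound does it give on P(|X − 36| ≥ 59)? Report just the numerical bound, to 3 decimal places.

The first two moments determine the variance, so Chebyshev's inequality is the sharpest standard bound available.
Var(X) = E[X²] − (E[X])² = 1399 − 1296 = 103.
Chebyshev's inequality: P(|X − μ| ≥ t) ≤ Var(X)/t² = 103/3481 = 0.0296.

0.030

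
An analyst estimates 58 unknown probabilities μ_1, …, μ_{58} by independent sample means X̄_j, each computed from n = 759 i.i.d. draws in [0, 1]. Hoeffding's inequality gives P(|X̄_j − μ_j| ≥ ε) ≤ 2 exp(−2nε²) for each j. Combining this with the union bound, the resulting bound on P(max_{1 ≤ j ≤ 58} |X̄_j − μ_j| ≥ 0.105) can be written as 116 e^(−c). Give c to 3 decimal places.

Union bound over the 58 events: P(max_{1 ≤ j ≤ 58} |X̄_j − μ_j| ≥ 0.105) ≤ 58·2·exp(−2nε²) = 116 exp(−2·759·0.105²).
So c = 2·759·0.105² = 16.7359.

16.736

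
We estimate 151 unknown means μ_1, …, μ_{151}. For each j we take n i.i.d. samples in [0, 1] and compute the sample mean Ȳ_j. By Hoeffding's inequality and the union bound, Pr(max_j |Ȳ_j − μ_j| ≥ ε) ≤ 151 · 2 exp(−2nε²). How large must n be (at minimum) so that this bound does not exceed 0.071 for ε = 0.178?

Need 2·151·exp(−2nε²) ≤ 0.071, i.e. exp(−2nε²) ≤ 0.071/302.
So 2nε² ≥ ln(302/0.071) = 8.355502.
Hence n ≥ 8.355502/(2·0.178²) = 131.857.
The smallest integer n is 132.

132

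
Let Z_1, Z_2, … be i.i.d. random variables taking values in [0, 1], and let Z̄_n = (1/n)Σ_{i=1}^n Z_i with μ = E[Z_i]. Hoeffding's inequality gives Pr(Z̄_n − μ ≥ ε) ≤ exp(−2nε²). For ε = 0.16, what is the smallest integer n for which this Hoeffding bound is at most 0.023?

Require exp(−2nε²) ≤ 0.023, i.e. 2nε² ≥ ln(1/0.023) = 3.772261.
So n ≥ 3.772261 / (2·0.16²) = 73.677.
The smallest integer n is 74.

74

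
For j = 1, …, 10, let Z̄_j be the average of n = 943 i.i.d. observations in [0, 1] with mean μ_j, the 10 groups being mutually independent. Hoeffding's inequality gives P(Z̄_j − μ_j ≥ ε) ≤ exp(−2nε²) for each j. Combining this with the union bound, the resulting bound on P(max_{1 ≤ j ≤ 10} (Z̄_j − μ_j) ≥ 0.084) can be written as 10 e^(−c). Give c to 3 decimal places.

Union bound over the 10 events: P(max_{1 ≤ j ≤ 10} (Z̄_j − μ_j) ≥ 0.084) ≤ 10·exp(−2nε²) = 10 exp(−2·943·0.084²).
So c = 2·943·0.084² = 13.3076.

13.308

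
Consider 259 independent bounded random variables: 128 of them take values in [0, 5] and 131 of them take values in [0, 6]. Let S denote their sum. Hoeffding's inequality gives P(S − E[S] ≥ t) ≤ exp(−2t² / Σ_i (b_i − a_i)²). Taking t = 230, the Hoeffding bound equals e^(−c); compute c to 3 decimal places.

13.365

Σ(b_i − a_i)² = 128·5² + 131·6² = 7916.
c = 2t² / 7916 = 2·230² / 7916 = 13.3653.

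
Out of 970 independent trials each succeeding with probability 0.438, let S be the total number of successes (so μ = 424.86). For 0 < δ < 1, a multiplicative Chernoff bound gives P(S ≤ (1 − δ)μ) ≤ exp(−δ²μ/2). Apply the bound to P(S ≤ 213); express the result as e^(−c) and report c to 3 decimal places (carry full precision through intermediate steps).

52.823

Write 213 = (1 − δ)μ, so δ = 1 − 213/424.86 = 0.4986584…
Then the exponent is δ²μ/2 = (μ − 213)²/(2μ) = 52.822882.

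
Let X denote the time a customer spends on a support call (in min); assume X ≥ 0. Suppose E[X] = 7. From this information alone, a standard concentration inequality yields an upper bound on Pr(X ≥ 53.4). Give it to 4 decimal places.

Only the mean of a non-negative variable is known, so Markov's inequality is the applicable tail bound.
Markov's inequality: for a non-negative random variable, Pr(X ≥ a) ≤ E[X]/a.
Here E[X] = 7 and a = 53.4, so the bound is 7/53.4 = 0.1311.

0.1311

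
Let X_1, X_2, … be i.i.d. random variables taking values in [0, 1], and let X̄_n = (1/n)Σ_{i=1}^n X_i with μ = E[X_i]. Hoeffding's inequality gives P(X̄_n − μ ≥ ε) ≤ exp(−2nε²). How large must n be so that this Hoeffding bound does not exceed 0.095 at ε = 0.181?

Require exp(−2nε²) ≤ 0.095, i.e. 2nε² ≥ ln(1/0.095) = 2.353878.
So n ≥ 2.353878 / (2·0.181²) = 35.925.
The smallest integer n is 36.

36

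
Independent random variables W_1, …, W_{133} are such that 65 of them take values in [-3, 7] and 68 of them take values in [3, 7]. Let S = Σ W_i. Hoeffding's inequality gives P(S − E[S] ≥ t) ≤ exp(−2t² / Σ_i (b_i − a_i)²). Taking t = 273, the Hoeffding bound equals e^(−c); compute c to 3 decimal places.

19.644

Σ(b_i − a_i)² = 65·10² + 68·4² = 7588.
c = 2t² / 7588 = 2·273² / 7588 = 19.6439.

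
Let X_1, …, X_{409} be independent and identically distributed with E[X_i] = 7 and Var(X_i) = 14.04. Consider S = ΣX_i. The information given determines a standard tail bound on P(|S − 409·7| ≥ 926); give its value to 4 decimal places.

0.0067

With mean and variance of each term known, Chebyshev's inequality bounds the deviation of the sum (or sample mean).
Var(S) = n·Var(X_i) = 409·14.04 = 5742.36.
Chebyshev: P(|S − 409·7| ≥ 926) ≤ Var(S)/926² = 5742.36/857476 = 0.0067.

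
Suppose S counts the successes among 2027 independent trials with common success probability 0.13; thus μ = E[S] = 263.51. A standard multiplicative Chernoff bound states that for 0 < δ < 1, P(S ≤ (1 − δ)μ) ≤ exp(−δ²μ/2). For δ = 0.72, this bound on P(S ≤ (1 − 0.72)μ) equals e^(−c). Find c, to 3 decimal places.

68.302

c = δ²μ/2 = 0.72²·263.51/2 = 68.3018.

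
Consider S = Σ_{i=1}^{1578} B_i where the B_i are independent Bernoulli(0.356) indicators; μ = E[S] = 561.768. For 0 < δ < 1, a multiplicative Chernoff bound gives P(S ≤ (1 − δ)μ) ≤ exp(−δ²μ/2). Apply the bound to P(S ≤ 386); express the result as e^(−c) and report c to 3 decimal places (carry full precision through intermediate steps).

27.497

Write 386 = (1 − δ)μ, so δ = 1 − 386/561.768 = 0.3128836…
Then the exponent is δ²μ/2 = (μ − 386)²/(2μ) = 27.497463.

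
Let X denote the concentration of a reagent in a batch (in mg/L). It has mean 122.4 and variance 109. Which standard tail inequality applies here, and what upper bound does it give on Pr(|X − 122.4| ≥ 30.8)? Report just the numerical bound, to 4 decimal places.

Mean and variance are known, so Chebyshev's inequality applies.
Chebyshev: Pr(|X − μ| ≥ t) ≤ Var(X)/t².
Bound = 109 / 948.64 = 0.1149.

0.1149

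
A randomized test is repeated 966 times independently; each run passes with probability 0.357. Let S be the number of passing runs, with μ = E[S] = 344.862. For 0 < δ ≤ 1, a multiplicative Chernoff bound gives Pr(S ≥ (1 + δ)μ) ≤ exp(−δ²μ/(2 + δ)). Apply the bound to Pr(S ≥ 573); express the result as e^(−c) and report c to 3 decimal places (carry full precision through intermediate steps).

56.705

Write 573 = (1 + δ)μ, so δ = 573/344.862 − 1 = 0.6615342…
Then the exponent is δ²μ/(2 + δ) = (573 − μ)² / (μ·(2 + δ)) = 56.704545.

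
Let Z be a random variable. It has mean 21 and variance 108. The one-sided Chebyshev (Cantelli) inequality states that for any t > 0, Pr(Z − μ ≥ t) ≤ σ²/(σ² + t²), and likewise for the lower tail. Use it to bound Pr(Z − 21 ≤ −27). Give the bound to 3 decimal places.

0.129

Here σ² = 108 and t = 27, so σ² + t² = 837.
Cantelli's bound: 108/837 = 0.1290.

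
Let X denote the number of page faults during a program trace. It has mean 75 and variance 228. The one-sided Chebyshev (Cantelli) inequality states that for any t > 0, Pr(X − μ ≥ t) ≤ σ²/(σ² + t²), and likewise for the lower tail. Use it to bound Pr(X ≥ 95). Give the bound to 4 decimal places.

Here σ² = 228 and t = 20, so σ² + t² = 628.
Cantelli's bound: 228/628 = 0.3631.

0.3631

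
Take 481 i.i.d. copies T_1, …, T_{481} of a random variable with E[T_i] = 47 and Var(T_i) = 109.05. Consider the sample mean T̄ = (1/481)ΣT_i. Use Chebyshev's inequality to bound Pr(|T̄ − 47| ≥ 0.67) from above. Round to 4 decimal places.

0.5050

Var(T̄) = Var(T_i)/n = 109.05/481 = 0.22672.
Chebyshev: Pr(|T̄ − 47| ≥ 0.67) ≤ Var(T̄)/(0.67)² = 109.05/(481·0.67²) = 0.5050.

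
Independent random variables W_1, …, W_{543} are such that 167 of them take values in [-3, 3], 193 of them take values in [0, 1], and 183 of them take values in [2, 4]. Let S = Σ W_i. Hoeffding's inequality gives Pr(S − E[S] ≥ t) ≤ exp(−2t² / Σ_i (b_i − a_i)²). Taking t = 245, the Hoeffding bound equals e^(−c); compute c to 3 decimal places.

17.306

Σ(b_i − a_i)² = 167·6² + 193·1² + 183·2² = 6937.
c = 2t² / 6937 = 2·245² / 6937 = 17.3058.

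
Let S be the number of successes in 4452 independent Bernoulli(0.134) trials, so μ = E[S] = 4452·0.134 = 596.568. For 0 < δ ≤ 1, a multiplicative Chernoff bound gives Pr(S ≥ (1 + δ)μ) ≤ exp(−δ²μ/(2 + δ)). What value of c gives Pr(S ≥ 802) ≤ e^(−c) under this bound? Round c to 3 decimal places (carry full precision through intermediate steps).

30.175

Write 802 = (1 + δ)μ, so δ = 802/596.568 − 1 = 0.3443564…
Then the exponent is δ²μ/(2 + δ) = (802 − μ)² / (μ·(2 + δ)) = 30.175370.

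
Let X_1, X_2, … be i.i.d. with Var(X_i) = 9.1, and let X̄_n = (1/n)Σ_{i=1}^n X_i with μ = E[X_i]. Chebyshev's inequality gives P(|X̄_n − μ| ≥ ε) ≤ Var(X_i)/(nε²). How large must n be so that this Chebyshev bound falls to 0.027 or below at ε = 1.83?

101

Require 9.1/(n·1.83²) ≤ 0.027, i.e. n ≥ 9.1/(0.027·1.83²) = 100.641.
The smallest integer n is 101.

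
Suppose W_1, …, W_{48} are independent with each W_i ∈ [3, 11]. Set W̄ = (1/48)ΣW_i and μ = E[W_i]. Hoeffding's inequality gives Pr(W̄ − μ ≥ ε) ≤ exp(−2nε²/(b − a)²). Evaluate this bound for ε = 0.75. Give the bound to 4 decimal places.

Exponent: 2nε²/(b − a)² = 2·48·0.75² / 8² = 0.84375.
Bound = exp(−0.84375) = 0.43009.

0.4301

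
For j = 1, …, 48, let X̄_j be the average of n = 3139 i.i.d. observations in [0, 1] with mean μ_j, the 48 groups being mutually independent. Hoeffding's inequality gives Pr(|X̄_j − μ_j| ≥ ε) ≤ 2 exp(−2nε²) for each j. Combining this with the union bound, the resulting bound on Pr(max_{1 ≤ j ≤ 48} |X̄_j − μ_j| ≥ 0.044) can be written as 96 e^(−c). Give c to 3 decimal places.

Union bound over the 48 events: Pr(max_{1 ≤ j ≤ 48} |X̄_j − μ_j| ≥ 0.044) ≤ 48·2·exp(−2nε²) = 96 exp(−2·3139·0.044²).
So c = 2·3139·0.044² = 12.1542.

12.154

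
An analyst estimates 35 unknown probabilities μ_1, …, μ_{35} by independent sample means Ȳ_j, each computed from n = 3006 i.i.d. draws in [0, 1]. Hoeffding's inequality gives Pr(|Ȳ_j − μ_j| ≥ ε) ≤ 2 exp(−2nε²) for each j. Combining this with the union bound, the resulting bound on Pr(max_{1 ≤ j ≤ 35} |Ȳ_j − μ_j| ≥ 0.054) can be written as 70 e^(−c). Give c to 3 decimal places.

17.531

Union bound over the 35 events: Pr(max_{1 ≤ j ≤ 35} |Ȳ_j − μ_j| ≥ 0.054) ≤ 35·2·exp(−2nε²) = 70 exp(−2·3006·0.054²).
So c = 2·3006·0.054² = 17.5310.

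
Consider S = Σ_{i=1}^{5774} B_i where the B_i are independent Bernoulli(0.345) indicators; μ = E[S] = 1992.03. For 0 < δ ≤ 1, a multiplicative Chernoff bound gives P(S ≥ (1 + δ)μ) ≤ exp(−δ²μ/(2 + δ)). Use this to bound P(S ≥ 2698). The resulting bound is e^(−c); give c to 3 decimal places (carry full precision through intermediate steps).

Write 2698 = (1 + δ)μ, so δ = 2698/1992.03 − 1 = 0.3543973…
Then the exponent is δ²μ/(2 + δ) = (2698 − μ)² / (μ·(2 + δ)) = 106.266621.

106.267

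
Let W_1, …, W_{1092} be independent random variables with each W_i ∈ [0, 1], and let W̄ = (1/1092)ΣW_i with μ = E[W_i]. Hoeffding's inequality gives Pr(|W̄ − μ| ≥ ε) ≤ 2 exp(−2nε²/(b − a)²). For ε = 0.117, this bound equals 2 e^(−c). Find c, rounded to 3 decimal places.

29.897

c = 2nε²/(b − a)² = 2·1092·0.117² / 1² = 29.8968.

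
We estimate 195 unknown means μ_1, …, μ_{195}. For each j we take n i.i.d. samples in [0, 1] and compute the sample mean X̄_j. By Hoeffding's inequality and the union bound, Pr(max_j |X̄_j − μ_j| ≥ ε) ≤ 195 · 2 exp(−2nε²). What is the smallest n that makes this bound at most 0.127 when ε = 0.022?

Need 2·195·exp(−2nε²) ≤ 0.127, i.e. exp(−2nε²) ≤ 0.127/390.
So 2nε² ≥ ln(390/0.127) = 8.029715.
Hence n ≥ 8.029715/(2·0.022²) = 8295.160.
The smallest integer n is 8296.

8296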